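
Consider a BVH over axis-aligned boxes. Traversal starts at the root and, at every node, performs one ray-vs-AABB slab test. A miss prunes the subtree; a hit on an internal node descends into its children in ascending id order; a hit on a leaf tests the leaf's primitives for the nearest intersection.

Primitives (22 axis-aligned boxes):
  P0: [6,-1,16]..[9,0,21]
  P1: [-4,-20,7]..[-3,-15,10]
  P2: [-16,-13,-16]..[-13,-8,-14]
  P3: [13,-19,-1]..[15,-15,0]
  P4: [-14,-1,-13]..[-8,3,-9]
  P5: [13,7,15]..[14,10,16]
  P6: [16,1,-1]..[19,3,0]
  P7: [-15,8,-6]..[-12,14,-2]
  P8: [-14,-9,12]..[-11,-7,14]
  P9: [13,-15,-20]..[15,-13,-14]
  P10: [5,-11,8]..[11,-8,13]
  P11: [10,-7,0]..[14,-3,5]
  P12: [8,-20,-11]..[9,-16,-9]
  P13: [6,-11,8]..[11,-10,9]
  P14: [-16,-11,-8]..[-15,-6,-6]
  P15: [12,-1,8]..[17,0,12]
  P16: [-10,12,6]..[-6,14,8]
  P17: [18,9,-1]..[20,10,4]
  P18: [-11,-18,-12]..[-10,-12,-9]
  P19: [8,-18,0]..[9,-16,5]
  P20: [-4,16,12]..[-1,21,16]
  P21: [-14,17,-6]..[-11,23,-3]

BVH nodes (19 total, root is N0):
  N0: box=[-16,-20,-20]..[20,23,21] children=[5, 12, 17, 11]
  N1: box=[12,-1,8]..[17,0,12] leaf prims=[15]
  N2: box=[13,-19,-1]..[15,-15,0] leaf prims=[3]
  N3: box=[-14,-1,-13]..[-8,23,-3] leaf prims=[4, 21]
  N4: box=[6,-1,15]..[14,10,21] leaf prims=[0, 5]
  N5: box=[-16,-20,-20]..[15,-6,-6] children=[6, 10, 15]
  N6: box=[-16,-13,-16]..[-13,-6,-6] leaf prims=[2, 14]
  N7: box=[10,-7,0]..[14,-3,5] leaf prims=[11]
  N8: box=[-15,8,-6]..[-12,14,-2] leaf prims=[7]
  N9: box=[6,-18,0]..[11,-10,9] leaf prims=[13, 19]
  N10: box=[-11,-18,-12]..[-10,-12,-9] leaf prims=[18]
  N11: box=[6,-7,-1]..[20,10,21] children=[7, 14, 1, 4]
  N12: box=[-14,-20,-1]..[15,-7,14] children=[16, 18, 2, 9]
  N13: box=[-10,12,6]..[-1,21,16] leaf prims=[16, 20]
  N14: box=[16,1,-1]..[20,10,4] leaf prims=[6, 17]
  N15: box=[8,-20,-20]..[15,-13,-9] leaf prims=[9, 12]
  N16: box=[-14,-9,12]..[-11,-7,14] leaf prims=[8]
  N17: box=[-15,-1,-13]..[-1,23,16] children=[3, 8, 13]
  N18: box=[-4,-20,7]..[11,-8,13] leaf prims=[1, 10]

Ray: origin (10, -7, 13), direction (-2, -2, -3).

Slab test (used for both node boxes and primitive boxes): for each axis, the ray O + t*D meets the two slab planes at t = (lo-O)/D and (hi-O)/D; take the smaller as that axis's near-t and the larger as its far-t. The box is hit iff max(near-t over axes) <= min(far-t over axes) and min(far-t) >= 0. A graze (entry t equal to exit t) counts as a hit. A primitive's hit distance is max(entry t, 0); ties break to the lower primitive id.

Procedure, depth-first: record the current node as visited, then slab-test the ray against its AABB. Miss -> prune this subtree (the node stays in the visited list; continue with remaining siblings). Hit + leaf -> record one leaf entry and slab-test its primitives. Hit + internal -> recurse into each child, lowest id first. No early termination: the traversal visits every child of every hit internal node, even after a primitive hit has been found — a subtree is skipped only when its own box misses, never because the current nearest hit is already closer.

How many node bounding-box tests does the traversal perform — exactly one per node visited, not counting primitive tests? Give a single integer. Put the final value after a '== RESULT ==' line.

Traverse from the root:
N0 x:[-5,13] y:[-15,13/2] z:[-8/3,11] -> hit [-8/3,13/2], descend [5, 11, 12, 17]
  N5 x:[-5/2,13] y:[-1/2,13/2] z:[19/3,11] -> hit [19/3,13/2], descend [6, 10, 15]
    N6 x:[23/2,13] y:[-1/2,3] z:[19/3,29/3] -> miss, prune
    N10 x:[10,21/2] y:[5/2,11/2] z:[22/3,25/3] -> miss, prune
    N15 x:[-5/2,1] y:[3,13/2] z:[22/3,11] -> miss, prune
  N11 x:[-5,2] y:[-17/2,0] z:[-8/3,14/3] -> hit [-8/3,0], descend [1, 4, 7, 14]
    N1 x:[-7/2,-1] y:[-7/2,-3] z:[1/3,5/3] -> miss, prune
    N4 x:[-2,2] y:[-17/2,-3] z:[-8/3,-2/3] -> miss, prune
    N7 x:[-2,0] y:[-2,0] z:[8/3,13/3] -> miss, prune
    N14 x:[-5,-3] y:[-17/2,-4] z:[3,14/3] -> miss, prune
  N12 x:[-5/2,12] y:[0,13/2] z:[-1/3,14/3] -> hit [0,14/3], descend [2, 9, 16, 18]
    N2 x:[-5/2,-3/2] y:[4,6] z:[13/3,14/3] -> miss, prune
    N9 x:[-1/2,2] y:[3/2,11/2] z:[4/3,13/3] -> hit [3/2,2] leaf, test {P13@t=3/2, P19(miss)}
    N16 x:[21/2,12] y:[0,1] z:[-1/3,1/3] -> miss, prune
    N18 x:[-1/2,7] y:[1/2,13/2] z:[0,2] -> hit [1/2,2] leaf, test {P1(miss), P10@t=1/2}
  N17 x:[11/2,25/2] y:[-15,-3] z:[-1,26/3] -> miss, prune

Visited [0, 5, 6, 10, 15, 11, 1, 4, 7, 14, 12, 2, 9, 16, 18, 17]. Tests: 16 box, 2 leaf. Nearest: P10.

== RESULT ==
16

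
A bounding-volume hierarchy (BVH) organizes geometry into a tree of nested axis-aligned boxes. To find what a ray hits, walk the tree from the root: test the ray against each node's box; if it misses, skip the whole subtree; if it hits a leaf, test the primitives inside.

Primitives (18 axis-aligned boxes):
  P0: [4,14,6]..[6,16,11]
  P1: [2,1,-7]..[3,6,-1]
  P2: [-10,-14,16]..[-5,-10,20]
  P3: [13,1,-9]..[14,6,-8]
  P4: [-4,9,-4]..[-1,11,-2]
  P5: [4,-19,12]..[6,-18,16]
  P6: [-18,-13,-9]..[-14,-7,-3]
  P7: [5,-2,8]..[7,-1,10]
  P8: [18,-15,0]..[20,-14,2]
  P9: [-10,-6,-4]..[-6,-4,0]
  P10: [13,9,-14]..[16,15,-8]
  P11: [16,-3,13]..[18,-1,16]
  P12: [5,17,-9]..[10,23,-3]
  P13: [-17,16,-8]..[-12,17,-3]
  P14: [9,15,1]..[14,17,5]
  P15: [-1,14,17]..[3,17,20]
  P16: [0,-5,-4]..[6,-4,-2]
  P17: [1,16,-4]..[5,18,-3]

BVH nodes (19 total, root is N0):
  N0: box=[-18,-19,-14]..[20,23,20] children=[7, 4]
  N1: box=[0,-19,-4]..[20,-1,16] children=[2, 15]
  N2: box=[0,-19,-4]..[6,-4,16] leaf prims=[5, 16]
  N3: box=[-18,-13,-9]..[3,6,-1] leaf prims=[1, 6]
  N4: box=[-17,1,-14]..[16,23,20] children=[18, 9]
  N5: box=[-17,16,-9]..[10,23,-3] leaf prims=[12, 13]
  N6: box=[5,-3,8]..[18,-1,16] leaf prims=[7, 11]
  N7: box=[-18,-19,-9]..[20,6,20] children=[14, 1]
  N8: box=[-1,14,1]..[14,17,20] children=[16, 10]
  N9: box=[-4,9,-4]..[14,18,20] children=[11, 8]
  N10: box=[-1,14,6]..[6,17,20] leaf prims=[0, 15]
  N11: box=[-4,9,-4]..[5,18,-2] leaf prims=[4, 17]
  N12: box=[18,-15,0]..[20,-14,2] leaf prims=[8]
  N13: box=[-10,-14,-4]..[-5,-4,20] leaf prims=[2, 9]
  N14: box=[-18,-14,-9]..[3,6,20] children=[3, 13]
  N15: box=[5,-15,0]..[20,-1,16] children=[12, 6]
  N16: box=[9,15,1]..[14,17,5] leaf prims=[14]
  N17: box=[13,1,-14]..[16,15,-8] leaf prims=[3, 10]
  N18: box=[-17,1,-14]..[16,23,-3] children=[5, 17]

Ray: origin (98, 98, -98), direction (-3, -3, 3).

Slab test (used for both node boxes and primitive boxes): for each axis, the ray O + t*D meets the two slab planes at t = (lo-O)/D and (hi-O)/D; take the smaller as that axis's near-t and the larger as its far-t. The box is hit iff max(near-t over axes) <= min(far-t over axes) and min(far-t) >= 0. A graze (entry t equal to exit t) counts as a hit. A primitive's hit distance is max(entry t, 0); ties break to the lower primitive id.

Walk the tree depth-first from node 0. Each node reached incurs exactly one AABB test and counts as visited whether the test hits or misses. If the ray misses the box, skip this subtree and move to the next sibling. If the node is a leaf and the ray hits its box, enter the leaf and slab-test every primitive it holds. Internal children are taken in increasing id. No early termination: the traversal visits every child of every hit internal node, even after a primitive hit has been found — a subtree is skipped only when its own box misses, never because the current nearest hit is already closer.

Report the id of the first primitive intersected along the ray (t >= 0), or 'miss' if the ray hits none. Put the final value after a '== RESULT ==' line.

Walk:
N0 x:[26,116/3] y:[25,39] z:[28,118/3] -> hit [28,116/3], descend [4, 7]
  N4 x:[82/3,115/3] y:[25,97/3] z:[28,118/3] -> hit [28,97/3], descend [9, 18]
    N9 x:[28,34] y:[80/3,89/3] z:[94/3,118/3] -> miss, prune
    N18 x:[82/3,115/3] y:[25,97/3] z:[28,95/3] -> hit [28,95/3], descend [5, 17]
      N5 x:[88/3,115/3] y:[25,82/3] z:[89/3,95/3] -> miss, prune
      N17 x:[82/3,85/3] y:[83/3,97/3] z:[28,30] -> hit [28,85/3] leaf, test {P3(miss), P10@t=28}
  N7 x:[26,116/3] y:[92/3,39] z:[89/3,118/3] -> hit [92/3,116/3], descend [1, 14]
    N1 x:[26,98/3] y:[33,39] z:[94/3,38] -> miss, prune
    N14 x:[95/3,116/3] y:[92/3,112/3] z:[89/3,118/3] -> hit [95/3,112/3], descend [3, 13]
      N3 x:[95/3,116/3] y:[92/3,37] z:[89/3,97/3] -> hit [95/3,97/3] leaf, test {P1@t=95/3, P6(miss)}
      N13 x:[103/3,36] y:[34,112/3] z:[94/3,118/3] -> hit [103/3,36] leaf, test {P2(miss), P9(miss)}

11 AABB tests over nodes [0, 4, 9, 18, 5, 17, 7, 1, 14, 3, 13]; 3 leaves entered; closest P10.

== RESULT ==
10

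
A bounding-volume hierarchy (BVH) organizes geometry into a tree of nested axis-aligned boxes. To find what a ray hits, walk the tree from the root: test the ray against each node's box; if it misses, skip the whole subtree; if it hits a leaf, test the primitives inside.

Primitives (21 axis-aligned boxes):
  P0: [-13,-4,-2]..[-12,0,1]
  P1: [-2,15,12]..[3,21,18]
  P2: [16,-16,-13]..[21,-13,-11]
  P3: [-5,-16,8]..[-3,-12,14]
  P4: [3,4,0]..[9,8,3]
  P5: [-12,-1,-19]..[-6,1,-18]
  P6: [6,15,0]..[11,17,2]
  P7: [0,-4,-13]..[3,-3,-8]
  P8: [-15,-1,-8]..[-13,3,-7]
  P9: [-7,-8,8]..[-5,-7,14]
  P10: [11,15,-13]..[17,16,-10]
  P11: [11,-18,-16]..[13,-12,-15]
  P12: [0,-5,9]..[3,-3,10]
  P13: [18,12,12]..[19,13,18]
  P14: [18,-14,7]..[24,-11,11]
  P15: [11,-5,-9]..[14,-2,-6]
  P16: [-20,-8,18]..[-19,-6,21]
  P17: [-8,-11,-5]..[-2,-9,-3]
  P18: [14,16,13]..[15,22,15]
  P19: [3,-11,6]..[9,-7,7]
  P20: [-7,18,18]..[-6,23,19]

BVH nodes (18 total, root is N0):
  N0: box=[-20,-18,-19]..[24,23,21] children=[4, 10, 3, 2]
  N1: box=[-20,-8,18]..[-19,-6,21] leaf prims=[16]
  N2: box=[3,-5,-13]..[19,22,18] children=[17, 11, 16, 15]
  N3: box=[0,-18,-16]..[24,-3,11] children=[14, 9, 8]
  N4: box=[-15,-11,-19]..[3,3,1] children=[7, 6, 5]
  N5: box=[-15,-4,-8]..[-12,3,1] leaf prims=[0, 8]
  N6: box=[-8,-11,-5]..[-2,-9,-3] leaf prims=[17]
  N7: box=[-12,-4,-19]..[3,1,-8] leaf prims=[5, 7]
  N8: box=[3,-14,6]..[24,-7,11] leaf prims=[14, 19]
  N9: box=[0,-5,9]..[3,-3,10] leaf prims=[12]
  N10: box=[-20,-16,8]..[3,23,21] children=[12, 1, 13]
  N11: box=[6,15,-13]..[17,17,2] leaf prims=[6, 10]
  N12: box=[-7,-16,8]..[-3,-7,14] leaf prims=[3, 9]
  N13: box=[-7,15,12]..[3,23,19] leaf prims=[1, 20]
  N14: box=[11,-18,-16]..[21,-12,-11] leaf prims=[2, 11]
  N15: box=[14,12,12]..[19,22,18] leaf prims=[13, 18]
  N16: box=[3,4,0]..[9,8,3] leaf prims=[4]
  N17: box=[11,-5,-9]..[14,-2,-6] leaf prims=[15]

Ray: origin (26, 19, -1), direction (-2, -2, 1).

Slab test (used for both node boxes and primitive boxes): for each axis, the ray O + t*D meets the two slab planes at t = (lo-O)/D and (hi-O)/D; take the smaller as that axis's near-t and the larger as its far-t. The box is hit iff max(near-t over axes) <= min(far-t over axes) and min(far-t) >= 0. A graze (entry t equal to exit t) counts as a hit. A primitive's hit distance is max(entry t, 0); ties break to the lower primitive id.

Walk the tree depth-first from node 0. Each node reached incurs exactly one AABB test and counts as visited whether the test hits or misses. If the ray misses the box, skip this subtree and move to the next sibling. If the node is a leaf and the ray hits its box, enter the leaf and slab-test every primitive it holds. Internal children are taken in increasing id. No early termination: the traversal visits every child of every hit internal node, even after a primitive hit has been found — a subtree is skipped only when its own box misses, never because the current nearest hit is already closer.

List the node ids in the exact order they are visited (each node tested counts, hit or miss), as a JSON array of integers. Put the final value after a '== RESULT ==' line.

Trace the traversal:
N0 x:[1,23] y:[-2,37/2] z:[-18,22] -> hit [1,37/2], descend [2, 3, 4, 10]
  N2 x:[7/2,23/2] y:[-3/2,12] z:[-12,19] -> hit [7/2,23/2], descend [11, 15, 16, 17]
    N11 x:[9/2,10] y:[1,2] z:[-12,3] -> miss, prune
    N15 x:[7/2,6] y:[-3/2,7/2] z:[13,19] -> miss, prune
    N16 x:[17/2,23/2] y:[11/2,15/2] z:[1,4] -> miss, prune
    N17 x:[6,15/2] y:[21/2,12] z:[-8,-5] -> miss, prune
  N3 x:[1,13] y:[11,37/2] z:[-15,12] -> hit [11,12], descend [8, 9, 14]
    N8 x:[1,23/2] y:[13,33/2] z:[7,12] -> miss, prune
    N9 x:[23/2,13] y:[11,12] z:[10,11] -> miss, prune
    N14 x:[5/2,15/2] y:[31/2,37/2] z:[-15,-10] -> miss, prune
  N4 x:[23/2,41/2] y:[8,15] z:[-18,2] -> miss, prune
  N10 x:[23/2,23] y:[-2,35/2] z:[9,22] -> hit [23/2,35/2], descend [1, 12, 13]
    N1 x:[45/2,23] y:[25/2,27/2] z:[19,22] -> miss, prune
    N12 x:[29/2,33/2] y:[13,35/2] z:[9,15] -> hit [29/2,15] leaf, test {P3(miss), P9(miss)}
    N13 x:[23/2,33/2] y:[-2,2] z:[13,20] -> miss, prune

Visited [0, 2, 11, 15, 16, 17, 3, 8, 9, 14, 4, 10, 1, 12, 13]. Tests: 15 box, 1 leaf. Nearest: miss.

== RESULT ==
[0, 2, 11, 15, 16, 17, 3, 8, 9, 14, 4, 10, 1, 12, 13]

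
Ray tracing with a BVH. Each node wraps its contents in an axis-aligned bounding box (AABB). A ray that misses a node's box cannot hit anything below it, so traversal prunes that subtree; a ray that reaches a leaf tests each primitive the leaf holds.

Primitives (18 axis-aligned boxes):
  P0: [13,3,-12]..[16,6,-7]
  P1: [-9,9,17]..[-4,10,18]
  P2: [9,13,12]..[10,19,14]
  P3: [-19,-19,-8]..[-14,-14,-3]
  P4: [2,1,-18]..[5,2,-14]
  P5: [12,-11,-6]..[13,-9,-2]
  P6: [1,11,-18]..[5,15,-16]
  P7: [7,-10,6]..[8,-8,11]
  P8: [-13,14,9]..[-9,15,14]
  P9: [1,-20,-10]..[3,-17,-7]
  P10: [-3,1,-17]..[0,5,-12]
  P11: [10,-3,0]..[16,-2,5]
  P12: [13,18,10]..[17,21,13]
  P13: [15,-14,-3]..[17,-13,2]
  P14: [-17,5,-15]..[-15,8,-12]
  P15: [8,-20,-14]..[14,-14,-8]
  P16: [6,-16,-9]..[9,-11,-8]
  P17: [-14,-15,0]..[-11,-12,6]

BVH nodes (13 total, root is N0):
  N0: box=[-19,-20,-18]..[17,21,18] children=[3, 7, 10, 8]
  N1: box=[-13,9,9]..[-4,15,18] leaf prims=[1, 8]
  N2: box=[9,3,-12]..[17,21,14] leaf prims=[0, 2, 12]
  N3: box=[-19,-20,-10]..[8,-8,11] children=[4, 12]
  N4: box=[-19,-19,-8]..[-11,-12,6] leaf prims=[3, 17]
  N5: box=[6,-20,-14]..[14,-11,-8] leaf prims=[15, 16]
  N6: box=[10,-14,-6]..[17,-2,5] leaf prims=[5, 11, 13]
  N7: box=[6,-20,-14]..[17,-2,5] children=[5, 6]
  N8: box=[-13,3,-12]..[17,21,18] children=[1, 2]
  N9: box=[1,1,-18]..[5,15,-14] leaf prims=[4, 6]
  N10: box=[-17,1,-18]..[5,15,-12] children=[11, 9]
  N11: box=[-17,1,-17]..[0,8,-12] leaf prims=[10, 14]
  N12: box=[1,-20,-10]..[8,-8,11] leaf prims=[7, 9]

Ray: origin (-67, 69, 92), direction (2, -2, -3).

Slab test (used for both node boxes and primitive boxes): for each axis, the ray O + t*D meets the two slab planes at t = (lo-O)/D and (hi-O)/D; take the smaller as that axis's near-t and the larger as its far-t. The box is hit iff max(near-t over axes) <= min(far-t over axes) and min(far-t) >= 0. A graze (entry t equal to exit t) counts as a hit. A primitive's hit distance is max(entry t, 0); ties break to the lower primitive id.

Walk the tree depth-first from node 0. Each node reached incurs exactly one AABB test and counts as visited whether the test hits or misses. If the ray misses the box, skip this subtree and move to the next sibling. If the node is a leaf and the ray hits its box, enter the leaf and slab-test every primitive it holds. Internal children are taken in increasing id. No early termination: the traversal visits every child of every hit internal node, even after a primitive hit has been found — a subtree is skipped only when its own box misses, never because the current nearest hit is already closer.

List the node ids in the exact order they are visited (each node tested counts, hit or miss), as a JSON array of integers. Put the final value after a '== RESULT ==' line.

Traverse from the root:
N0 x:[24,42] y:[24,89/2] z:[74/3,110/3] -> hit [74/3,110/3], descend [3, 7, 8, 10]
  N3 x:[24,75/2] y:[77/2,89/2] z:[27,34] -> miss, prune
  N7 x:[73/2,42] y:[71/2,89/2] z:[29,106/3] -> miss, prune
  N8 x:[27,42] y:[24,33] z:[74/3,104/3] -> hit [27,33], descend [1, 2]
    N1 x:[27,63/2] y:[27,30] z:[74/3,83/3] -> hit [27,83/3] leaf, test {P1(miss), P8@t=27}
    N2 x:[38,42] y:[24,33] z:[26,104/3] -> miss, prune
  N10 x:[25,36] y:[27,34] z:[104/3,110/3] -> miss, prune

order=[0, 3, 7, 8, 1, 2, 10]  |boxes|=7  |leaves|=1  hit=P8

== RESULT ==
[0, 3, 7, 8, 1, 2, 10]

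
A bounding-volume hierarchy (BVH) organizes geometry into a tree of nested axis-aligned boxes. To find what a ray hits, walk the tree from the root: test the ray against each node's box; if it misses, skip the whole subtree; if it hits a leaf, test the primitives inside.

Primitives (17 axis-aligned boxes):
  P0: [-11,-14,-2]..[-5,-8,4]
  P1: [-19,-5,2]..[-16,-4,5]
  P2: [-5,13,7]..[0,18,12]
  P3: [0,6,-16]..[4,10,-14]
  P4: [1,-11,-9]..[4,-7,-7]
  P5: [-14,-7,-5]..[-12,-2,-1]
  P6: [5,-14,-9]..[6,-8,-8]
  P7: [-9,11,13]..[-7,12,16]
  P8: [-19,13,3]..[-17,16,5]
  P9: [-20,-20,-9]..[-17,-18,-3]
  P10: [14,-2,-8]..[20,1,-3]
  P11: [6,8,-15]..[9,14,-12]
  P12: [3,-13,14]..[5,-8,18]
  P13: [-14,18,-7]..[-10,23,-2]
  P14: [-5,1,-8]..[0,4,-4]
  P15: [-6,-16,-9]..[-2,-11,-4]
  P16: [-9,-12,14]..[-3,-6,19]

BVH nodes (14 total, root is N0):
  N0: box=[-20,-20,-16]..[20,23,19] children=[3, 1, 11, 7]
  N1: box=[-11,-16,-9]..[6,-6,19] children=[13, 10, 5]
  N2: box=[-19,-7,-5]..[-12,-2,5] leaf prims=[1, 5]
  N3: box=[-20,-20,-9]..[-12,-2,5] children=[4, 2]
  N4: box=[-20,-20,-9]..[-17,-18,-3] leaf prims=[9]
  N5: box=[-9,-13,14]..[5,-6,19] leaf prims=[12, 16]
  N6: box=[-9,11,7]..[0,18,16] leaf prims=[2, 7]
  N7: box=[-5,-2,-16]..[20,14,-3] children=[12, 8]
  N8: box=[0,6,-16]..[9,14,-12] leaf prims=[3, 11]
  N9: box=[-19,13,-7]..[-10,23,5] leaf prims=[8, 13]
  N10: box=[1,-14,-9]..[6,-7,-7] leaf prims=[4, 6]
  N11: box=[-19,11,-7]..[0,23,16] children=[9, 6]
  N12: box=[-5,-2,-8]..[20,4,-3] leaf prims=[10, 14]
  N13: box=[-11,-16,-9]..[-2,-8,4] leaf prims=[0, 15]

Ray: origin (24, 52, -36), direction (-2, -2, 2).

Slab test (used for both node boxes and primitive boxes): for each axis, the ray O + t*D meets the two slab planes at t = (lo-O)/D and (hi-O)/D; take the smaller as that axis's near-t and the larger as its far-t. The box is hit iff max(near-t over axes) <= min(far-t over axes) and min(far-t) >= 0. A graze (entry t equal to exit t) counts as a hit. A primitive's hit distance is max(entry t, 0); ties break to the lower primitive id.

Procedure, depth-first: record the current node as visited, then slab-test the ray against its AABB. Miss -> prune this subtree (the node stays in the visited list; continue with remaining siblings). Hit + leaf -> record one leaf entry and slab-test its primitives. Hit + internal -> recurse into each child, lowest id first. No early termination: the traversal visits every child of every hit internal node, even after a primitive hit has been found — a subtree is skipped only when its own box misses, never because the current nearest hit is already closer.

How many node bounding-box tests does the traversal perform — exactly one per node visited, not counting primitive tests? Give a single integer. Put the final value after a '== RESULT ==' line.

Traverse from the root:
N0 x:[2,22] y:[29/2,36] z:[10,55/2] -> hit [29/2,22], descend [1, 3, 7, 11]
  N1 x:[9,35/2] y:[29,34] z:[27/2,55/2] -> miss, prune
  N3 x:[18,22] y:[27,36] z:[27/2,41/2] -> miss, prune
  N7 x:[2,29/2] y:[19,27] z:[10,33/2] -> miss, prune
  N11 x:[12,43/2] y:[29/2,41/2] z:[29/2,26] -> hit [29/2,41/2], descend [6, 9]
    N6 x:[12,33/2] y:[17,41/2] z:[43/2,26] -> miss, prune
    N9 x:[17,43/2] y:[29/2,39/2] z:[29/2,41/2] -> hit [17,39/2] leaf, test {P8(miss), P13@t=17}

order=[0, 1, 3, 7, 11, 6, 9]  |boxes|=7  |leaves|=1  hit=P13

== RESULT ==
7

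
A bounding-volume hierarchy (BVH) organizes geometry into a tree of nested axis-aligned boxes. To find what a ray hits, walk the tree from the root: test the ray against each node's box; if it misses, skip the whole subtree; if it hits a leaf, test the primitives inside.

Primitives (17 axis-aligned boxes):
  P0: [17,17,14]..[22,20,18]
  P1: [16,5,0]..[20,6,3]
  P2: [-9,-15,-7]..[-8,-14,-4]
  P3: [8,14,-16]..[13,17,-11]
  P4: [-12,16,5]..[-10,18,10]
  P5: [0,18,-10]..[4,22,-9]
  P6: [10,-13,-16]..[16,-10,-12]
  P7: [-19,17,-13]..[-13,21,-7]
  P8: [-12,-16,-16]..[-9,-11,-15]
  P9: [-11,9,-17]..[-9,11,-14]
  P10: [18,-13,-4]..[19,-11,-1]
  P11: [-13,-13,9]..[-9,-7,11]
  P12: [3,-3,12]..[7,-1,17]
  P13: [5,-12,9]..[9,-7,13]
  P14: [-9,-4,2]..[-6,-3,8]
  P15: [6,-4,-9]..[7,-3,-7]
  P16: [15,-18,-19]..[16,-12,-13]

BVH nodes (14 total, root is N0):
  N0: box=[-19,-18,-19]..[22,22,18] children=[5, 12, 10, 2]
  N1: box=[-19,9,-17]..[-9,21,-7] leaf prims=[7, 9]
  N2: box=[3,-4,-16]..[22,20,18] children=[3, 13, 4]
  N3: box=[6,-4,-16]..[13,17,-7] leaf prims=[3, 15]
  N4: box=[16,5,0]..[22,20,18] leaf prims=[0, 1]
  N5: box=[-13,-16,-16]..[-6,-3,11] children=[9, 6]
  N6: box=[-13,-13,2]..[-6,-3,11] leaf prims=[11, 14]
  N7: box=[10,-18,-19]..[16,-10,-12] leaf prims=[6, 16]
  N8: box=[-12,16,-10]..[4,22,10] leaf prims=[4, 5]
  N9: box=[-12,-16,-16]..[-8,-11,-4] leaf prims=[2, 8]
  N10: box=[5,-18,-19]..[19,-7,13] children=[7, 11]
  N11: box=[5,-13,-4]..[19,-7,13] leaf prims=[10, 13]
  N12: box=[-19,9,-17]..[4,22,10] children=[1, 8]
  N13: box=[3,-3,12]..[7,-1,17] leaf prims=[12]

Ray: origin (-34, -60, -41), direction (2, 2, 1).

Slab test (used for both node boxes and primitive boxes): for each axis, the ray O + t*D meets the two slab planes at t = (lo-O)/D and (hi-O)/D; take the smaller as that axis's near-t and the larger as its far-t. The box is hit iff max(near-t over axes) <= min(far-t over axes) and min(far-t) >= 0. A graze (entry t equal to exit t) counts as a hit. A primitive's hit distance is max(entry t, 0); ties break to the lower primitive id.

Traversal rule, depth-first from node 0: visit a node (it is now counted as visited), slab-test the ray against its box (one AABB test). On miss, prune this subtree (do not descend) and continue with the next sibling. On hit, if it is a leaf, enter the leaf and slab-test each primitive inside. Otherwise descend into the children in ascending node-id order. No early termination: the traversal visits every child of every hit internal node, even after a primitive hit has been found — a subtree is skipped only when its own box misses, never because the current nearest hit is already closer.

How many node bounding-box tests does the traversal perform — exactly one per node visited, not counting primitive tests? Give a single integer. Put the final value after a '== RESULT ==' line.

Traverse from the root:
N0 x:[15/2,28] y:[21,41] z:[22,59] -> hit [22,28], descend [2, 5, 10, 12]
  N2 x:[37/2,28] y:[28,40] z:[25,59] -> hit [28,28], descend [3, 4, 13]
    N3 x:[20,47/2] y:[28,77/2] z:[25,34] -> miss, prune
    N4 x:[25,28] y:[65/2,40] z:[41,59] -> miss, prune
    N13 x:[37/2,41/2] y:[57/2,59/2] z:[53,58] -> miss, prune
  N5 x:[21/2,14] y:[22,57/2] z:[25,52] -> miss, prune
  N10 x:[39/2,53/2] y:[21,53/2] z:[22,54] -> hit [22,53/2], descend [7, 11]
    N7 x:[22,25] y:[21,25] z:[22,29] -> hit [22,25] leaf, test {P6@t=25, P16(miss)}
    N11 x:[39/2,53/2] y:[47/2,53/2] z:[37,54] -> miss, prune
  N12 x:[15/2,19] y:[69/2,41] z:[24,51] -> miss, prune

order=[0, 2, 3, 4, 13, 5, 10, 7, 11, 12]  |boxes|=10  |leaves|=1  hit=P6

== RESULT ==
10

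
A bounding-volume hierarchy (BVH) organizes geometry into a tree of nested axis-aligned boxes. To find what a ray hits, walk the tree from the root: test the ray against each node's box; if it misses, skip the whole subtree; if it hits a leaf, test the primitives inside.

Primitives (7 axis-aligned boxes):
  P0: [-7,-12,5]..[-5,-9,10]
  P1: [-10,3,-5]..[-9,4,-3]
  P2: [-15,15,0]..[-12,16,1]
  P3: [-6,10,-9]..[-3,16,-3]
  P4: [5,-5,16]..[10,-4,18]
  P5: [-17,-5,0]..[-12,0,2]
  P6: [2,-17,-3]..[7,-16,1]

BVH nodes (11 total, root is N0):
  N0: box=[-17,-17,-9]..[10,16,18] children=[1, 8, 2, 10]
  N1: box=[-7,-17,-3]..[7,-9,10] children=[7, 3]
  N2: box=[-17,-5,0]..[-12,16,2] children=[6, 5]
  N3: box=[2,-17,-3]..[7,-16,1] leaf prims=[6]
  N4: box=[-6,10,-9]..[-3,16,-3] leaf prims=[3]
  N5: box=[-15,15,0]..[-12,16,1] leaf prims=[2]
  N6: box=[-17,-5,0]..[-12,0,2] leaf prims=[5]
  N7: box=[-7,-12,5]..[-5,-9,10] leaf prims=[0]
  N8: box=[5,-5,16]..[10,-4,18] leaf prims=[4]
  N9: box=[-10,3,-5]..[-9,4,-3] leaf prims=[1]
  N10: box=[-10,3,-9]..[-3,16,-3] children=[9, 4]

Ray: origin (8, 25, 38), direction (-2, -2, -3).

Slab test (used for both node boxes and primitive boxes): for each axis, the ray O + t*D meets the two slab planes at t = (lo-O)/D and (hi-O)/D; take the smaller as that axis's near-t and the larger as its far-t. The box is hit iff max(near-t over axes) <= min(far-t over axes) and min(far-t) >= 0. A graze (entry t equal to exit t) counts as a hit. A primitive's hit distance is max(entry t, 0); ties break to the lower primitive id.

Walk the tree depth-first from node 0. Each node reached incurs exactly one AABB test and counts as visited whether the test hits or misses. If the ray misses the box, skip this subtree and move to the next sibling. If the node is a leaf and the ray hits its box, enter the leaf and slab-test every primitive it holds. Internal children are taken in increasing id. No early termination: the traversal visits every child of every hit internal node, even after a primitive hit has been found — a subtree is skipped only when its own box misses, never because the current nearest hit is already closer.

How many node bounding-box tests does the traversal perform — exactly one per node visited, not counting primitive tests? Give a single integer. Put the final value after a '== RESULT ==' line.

Walk:
N0 x:[-1,25/2] y:[9/2,21] z:[20/3,47/3] -> hit [20/3,25/2], descend [1, 2, 8, 10]
  N1 x:[1/2,15/2] y:[17,21] z:[28/3,41/3] -> miss, prune
  N2 x:[10,25/2] y:[9/2,15] z:[12,38/3] -> hit [12,25/2], descend [5, 6]
    N5 x:[10,23/2] y:[9/2,5] z:[37/3,38/3] -> miss, prune
    N6 x:[10,25/2] y:[25/2,15] z:[12,38/3] -> hit [25/2,25/2] leaf, test {P5@t=25/2}
  N8 x:[-1,3/2] y:[29/2,15] z:[20/3,22/3] -> miss, prune
  N10 x:[11/2,9] y:[9/2,11] z:[41/3,47/3] -> miss, prune

Visited [0, 1, 2, 5, 6, 8, 10]. Tests: 7 box, 1 leaf. Nearest: P5.

== RESULT ==
7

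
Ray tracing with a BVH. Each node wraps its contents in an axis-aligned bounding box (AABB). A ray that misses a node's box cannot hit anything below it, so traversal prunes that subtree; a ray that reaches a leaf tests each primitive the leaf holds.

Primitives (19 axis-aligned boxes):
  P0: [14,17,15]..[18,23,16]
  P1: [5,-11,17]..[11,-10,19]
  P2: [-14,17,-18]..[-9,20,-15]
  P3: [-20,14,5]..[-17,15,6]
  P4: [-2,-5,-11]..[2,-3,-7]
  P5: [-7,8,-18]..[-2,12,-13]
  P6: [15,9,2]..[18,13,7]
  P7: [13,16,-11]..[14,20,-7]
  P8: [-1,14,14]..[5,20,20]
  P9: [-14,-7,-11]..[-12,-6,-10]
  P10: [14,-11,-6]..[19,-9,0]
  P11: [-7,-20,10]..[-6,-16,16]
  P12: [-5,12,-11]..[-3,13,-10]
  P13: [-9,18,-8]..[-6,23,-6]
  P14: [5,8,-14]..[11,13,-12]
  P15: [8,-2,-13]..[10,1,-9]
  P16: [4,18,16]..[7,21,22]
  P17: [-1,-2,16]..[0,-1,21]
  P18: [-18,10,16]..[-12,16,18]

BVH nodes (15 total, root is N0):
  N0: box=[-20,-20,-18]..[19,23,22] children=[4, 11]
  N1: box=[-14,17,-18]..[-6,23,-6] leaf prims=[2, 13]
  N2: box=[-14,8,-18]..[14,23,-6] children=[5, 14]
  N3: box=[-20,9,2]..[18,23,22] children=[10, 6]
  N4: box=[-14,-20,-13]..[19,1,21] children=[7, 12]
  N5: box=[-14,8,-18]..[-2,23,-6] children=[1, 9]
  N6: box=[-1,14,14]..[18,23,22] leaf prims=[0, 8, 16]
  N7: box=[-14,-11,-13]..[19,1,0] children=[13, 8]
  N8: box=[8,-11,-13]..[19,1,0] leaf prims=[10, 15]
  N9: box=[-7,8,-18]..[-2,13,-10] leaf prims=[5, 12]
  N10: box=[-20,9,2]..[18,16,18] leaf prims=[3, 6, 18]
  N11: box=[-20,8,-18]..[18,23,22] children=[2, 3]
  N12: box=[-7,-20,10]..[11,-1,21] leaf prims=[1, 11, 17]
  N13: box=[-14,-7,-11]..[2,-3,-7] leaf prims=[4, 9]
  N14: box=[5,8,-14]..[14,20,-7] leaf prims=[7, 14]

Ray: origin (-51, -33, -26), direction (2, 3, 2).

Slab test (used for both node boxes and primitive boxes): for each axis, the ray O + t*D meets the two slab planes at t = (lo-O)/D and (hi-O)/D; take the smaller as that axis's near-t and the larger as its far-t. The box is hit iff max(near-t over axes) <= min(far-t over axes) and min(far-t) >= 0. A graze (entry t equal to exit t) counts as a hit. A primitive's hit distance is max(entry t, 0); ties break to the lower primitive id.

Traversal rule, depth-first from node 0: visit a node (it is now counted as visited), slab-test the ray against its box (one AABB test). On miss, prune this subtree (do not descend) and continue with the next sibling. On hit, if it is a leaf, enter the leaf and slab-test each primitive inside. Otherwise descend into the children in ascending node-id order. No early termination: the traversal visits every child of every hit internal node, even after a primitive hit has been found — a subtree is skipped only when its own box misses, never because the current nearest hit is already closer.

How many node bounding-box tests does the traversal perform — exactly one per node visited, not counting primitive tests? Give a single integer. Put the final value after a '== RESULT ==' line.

Walk:
N0 x:[31/2,35] y:[13/3,56/3] z:[4,24] -> hit [31/2,56/3], descend [4, 11]
  N4 x:[37/2,35] y:[13/3,34/3] z:[13/2,47/2] -> miss, prune
  N11 x:[31/2,69/2] y:[41/3,56/3] z:[4,24] -> hit [31/2,56/3], descend [2, 3]
    N2 x:[37/2,65/2] y:[41/3,56/3] z:[4,10] -> miss, prune
    N3 x:[31/2,69/2] y:[14,56/3] z:[14,24] -> hit [31/2,56/3], descend [6, 10]
      N6 x:[25,69/2] y:[47/3,56/3] z:[20,24] -> miss, prune
      N10 x:[31/2,69/2] y:[14,49/3] z:[14,22] -> hit [31/2,49/3] leaf, test {P3@t=47/3, P6(miss), P18(miss)}

Summary -> nodes [0, 4, 11, 2, 3, 6, 10]; box-tests=7; leaf-entries=1; first=P3

== RESULT ==
7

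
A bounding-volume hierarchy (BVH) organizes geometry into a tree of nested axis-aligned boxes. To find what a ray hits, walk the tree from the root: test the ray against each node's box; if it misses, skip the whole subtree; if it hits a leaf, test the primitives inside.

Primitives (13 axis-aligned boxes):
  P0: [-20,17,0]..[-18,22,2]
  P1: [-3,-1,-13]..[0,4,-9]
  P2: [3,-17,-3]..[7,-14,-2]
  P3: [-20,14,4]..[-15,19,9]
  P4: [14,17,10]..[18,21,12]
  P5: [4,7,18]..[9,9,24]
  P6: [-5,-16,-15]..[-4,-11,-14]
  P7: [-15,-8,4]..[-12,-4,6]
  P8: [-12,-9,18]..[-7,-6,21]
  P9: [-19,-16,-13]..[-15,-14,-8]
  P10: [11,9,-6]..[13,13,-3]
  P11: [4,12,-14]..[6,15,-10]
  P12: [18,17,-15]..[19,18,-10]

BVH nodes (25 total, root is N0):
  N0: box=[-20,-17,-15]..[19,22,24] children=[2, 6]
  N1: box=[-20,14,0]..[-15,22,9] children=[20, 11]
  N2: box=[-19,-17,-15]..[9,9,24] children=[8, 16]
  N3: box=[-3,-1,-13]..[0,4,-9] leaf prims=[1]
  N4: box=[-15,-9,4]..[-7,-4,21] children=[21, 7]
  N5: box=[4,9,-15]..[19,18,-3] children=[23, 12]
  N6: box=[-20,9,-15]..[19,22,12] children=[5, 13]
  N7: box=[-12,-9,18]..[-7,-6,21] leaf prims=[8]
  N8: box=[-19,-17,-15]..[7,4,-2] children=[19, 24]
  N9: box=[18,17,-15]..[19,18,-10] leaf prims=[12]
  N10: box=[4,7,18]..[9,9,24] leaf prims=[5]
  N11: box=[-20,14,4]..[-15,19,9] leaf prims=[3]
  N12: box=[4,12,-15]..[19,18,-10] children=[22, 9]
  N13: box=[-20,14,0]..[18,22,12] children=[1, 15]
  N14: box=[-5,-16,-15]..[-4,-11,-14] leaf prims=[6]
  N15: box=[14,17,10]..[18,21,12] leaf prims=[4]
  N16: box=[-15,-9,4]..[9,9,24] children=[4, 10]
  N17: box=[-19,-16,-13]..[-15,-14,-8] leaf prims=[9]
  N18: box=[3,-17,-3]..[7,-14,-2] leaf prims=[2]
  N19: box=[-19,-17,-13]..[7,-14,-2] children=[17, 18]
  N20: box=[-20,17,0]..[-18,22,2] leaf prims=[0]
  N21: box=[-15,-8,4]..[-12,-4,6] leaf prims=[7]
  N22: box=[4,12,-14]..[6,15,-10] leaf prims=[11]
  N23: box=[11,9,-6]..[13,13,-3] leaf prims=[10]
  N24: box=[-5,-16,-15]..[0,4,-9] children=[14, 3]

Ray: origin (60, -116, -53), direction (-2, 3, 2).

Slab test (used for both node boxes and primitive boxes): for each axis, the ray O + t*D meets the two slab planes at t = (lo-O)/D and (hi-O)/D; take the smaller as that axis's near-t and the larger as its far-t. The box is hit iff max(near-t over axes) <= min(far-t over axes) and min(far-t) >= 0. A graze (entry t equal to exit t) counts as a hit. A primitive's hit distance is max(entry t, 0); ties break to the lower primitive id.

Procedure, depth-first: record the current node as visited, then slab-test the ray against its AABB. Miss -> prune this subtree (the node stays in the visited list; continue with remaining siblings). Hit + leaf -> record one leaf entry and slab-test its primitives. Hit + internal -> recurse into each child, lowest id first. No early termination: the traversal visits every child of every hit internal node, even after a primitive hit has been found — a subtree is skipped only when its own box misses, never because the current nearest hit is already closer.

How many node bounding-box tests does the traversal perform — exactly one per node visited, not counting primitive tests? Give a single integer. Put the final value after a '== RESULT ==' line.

Walk:
N0 x:[41/2,40] y:[33,46] z:[19,77/2] -> hit [33,77/2], descend [2, 6]
  N2 x:[51/2,79/2] y:[33,125/3] z:[19,77/2] -> hit [33,77/2], descend [8, 16]
    N8 x:[53/2,79/2] y:[33,40] z:[19,51/2] -> miss, prune
    N16 x:[51/2,75/2] y:[107/3,125/3] z:[57/2,77/2] -> hit [107/3,75/2], descend [4, 10]
      N4 x:[67/2,75/2] y:[107/3,112/3] z:[57/2,37] -> hit [107/3,37], descend [7, 21]
        N7 x:[67/2,36] y:[107/3,110/3] z:[71/2,37] -> hit [107/3,36] leaf, test {P8@t=107/3}
        N21 x:[36,75/2] y:[36,112/3] z:[57/2,59/2] -> miss, prune
      N10 x:[51/2,28] y:[41,125/3] z:[71/2,77/2] -> miss, prune
  N6 x:[41/2,40] y:[125/3,46] z:[19,65/2] -> miss, prune

Summary -> nodes [0, 2, 8, 16, 4, 7, 21, 10, 6]; box-tests=9; leaf-entries=1; first=P8

== RESULT ==
9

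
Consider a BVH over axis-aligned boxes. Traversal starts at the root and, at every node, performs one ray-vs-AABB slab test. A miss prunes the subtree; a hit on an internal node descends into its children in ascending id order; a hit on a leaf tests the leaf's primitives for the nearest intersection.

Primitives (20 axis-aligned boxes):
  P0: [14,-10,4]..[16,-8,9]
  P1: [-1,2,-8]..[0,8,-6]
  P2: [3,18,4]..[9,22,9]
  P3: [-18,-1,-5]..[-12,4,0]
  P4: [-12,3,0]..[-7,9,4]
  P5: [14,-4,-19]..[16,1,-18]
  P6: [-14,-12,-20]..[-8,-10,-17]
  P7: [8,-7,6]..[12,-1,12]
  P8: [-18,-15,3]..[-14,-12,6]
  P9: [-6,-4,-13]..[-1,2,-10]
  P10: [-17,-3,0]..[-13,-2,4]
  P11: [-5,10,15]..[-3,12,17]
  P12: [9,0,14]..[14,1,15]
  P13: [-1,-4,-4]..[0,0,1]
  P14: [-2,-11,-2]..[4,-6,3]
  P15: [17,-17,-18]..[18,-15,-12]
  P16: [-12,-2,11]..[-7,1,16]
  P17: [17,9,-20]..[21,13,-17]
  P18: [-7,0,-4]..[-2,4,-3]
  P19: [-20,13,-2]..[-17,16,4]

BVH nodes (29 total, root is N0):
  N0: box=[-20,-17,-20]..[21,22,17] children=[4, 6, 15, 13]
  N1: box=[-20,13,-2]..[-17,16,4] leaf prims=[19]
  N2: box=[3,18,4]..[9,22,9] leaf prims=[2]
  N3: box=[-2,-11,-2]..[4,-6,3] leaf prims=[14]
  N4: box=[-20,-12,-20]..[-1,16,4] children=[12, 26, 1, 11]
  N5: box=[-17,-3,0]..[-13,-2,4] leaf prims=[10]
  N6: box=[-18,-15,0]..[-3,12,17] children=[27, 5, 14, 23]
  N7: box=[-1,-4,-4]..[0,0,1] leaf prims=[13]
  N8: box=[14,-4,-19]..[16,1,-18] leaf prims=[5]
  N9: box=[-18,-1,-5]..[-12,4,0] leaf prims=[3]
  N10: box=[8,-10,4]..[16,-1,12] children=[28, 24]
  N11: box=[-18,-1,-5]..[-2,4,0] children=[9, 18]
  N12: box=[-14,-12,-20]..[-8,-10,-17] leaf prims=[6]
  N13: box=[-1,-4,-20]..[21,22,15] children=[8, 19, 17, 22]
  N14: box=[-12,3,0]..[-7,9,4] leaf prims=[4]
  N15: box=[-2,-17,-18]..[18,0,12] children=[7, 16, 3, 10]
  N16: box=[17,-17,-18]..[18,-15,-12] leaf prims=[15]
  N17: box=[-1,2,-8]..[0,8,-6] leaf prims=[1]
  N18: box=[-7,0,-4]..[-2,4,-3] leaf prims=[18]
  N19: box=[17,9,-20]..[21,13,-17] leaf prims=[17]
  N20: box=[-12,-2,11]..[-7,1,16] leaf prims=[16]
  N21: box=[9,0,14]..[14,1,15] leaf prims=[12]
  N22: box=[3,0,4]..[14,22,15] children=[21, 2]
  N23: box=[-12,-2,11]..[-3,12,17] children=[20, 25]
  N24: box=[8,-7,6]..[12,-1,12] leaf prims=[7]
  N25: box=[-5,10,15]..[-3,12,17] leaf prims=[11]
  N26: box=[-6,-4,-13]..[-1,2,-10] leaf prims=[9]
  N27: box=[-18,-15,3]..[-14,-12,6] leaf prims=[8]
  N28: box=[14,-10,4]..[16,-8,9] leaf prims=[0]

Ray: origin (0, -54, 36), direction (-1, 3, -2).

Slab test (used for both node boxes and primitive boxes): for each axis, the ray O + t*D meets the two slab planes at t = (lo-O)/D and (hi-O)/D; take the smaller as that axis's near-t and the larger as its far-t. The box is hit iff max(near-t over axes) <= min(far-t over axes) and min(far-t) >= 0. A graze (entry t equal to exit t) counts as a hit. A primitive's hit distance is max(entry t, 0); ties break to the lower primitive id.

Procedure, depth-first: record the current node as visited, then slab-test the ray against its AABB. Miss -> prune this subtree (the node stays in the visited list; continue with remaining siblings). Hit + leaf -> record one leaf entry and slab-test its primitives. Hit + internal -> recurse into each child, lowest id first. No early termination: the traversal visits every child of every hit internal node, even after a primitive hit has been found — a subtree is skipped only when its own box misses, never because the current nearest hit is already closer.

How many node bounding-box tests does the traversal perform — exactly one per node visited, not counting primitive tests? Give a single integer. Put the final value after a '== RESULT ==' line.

Trace the traversal:
N0 x:[-21,20] y:[37/3,76/3] z:[19/2,28] -> hit [37/3,20], descend [4, 6, 13, 15]
  N4 x:[1,20] y:[14,70/3] z:[16,28] -> hit [16,20], descend [1, 11, 12, 26]
    N1 x:[17,20] y:[67/3,70/3] z:[16,19] -> miss, prune
    N11 x:[2,18] y:[53/3,58/3] z:[18,41/2] -> hit [18,18], descend [9, 18]
      N9 x:[12,18] y:[53/3,58/3] z:[18,41/2] -> hit [18,18] leaf, test {P3@t=18}
      N18 x:[2,7] y:[18,58/3] z:[39/2,20] -> miss, prune
    N12 x:[8,14] y:[14,44/3] z:[53/2,28] -> miss, prune
    N26 x:[1,6] y:[50/3,56/3] z:[23,49/2] -> miss, prune
  N6 x:[3,18] y:[13,22] z:[19/2,18] -> hit [13,18], descend [5, 14, 23, 27]
    N5 x:[13,17] y:[17,52/3] z:[16,18] -> hit [17,17] leaf, test {P10@t=17}
    N14 x:[7,12] y:[19,21] z:[16,18] -> miss, prune
    N23 x:[3,12] y:[52/3,22] z:[19/2,25/2] -> miss, prune
    N27 x:[14,18] y:[13,14] z:[15,33/2] -> miss, prune
  N13 x:[-21,1] y:[50/3,76/3] z:[21/2,28] -> miss, prune
  N15 x:[-18,2] y:[37/3,18] z:[12,27] -> miss, prune

Visited [0, 4, 1, 11, 9, 18, 12, 26, 6, 5, 14, 23, 27, 13, 15]. Tests: 15 box, 2 leaf. Nearest: P10.

== RESULT ==
15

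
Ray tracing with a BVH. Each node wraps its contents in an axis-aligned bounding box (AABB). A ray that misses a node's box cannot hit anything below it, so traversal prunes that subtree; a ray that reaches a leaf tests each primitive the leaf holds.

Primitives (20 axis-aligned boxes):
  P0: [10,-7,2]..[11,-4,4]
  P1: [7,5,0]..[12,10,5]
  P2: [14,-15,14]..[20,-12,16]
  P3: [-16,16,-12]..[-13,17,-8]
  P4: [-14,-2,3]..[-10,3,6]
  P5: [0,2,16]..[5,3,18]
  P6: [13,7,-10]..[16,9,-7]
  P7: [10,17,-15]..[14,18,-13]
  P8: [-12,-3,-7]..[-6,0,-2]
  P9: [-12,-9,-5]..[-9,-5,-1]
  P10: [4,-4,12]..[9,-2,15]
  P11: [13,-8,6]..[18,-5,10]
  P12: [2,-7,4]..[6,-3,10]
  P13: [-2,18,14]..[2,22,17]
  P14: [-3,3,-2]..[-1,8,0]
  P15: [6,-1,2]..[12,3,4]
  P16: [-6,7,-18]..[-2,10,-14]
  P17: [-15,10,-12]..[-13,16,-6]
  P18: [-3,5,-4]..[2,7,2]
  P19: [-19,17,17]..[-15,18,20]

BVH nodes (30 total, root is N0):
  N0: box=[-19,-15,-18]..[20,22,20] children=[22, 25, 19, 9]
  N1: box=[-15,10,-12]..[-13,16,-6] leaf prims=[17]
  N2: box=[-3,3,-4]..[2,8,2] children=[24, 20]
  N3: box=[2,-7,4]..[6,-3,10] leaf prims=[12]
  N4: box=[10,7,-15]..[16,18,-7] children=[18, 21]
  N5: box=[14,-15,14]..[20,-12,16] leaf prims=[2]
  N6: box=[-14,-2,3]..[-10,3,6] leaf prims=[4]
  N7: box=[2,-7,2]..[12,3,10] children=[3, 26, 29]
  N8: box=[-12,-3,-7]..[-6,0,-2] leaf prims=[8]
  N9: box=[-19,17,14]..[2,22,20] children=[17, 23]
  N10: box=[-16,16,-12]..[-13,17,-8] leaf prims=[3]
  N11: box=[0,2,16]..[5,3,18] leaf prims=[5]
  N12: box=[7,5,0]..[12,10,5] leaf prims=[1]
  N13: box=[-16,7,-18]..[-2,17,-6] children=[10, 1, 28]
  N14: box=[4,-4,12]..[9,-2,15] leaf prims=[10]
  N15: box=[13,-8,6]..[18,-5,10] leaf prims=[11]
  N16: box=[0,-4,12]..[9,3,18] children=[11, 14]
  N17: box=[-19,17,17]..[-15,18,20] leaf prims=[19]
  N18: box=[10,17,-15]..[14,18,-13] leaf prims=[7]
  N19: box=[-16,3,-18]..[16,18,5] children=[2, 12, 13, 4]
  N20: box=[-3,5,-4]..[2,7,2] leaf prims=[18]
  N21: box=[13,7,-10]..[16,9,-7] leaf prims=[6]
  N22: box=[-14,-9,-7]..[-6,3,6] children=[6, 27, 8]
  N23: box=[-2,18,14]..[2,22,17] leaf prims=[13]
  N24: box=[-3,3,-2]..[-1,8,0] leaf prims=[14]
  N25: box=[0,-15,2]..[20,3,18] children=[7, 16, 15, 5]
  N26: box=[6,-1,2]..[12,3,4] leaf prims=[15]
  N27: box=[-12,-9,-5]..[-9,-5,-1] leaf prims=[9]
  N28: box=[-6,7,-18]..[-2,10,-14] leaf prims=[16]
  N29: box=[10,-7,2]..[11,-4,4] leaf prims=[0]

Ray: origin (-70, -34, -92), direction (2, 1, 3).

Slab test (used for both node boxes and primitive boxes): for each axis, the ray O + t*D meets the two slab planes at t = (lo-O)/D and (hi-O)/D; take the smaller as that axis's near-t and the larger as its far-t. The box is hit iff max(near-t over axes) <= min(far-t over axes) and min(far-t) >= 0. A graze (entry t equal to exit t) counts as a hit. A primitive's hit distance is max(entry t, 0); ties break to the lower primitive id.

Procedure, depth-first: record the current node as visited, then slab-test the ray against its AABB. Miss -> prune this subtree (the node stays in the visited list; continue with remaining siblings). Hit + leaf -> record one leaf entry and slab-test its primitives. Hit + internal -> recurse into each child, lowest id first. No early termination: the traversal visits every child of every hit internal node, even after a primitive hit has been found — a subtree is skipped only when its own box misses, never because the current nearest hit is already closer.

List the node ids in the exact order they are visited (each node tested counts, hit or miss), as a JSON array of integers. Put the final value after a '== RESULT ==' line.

Trace the traversal:
N0 x:[51/2,45] y:[19,56] z:[74/3,112/3] -> hit [51/2,112/3], descend [9, 19, 22, 25]
  N9 x:[51/2,36] y:[51,56] z:[106/3,112/3] -> miss, prune
  N19 x:[27,43] y:[37,52] z:[74/3,97/3] -> miss, prune
  N22 x:[28,32] y:[25,37] z:[85/3,98/3] -> hit [85/3,32], descend [6, 8, 27]
    N6 x:[28,30] y:[32,37] z:[95/3,98/3] -> miss, prune
    N8 x:[29,32] y:[31,34] z:[85/3,30] -> miss, prune
    N27 x:[29,61/2] y:[25,29] z:[29,91/3] -> hit [29,29] leaf, test {P9@t=29}
  N25 x:[35,45] y:[19,37] z:[94/3,110/3] -> hit [35,110/3], descend [5, 7, 15, 16]
    N5 x:[42,45] y:[19,22] z:[106/3,36] -> miss, prune
    N7 x:[36,41] y:[27,37] z:[94/3,34] -> miss, prune
    N15 x:[83/2,44] y:[26,29] z:[98/3,34] -> miss, prune
    N16 x:[35,79/2] y:[30,37] z:[104/3,110/3] -> hit [35,110/3], descend [11, 14]
      N11 x:[35,75/2] y:[36,37] z:[36,110/3] -> hit [36,110/3] leaf, test {P5@t=36}
      N14 x:[37,79/2] y:[30,32] z:[104/3,107/3] -> miss, prune

Summary -> nodes [0, 9, 19, 22, 6, 8, 27, 25, 5, 7, 15, 16, 11, 14]; box-tests=14; leaf-entries=2; first=P9

== RESULT ==
[0, 9, 19, 22, 6, 8, 27, 25, 5, 7, 15, 16, 11, 14]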